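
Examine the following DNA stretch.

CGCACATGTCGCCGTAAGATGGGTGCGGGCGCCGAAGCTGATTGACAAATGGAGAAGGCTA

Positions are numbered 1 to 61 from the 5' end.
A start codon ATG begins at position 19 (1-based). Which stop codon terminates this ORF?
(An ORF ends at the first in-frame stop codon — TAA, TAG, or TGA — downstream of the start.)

Codons from position 19: ATG (19–21), GGT (22–24), GCG (25–27), GGC (28–30), GCC (31–33), GAA (34–36), GCT (37–39), GAT (40–42), TGA (43–45).
The first in-frame stop codon is TGA.

TGA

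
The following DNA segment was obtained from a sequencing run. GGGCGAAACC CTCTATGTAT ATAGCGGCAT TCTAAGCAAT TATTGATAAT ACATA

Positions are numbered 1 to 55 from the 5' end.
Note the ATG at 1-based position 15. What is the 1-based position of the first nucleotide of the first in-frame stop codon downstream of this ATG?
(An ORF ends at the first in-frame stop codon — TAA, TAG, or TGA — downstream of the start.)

33

Codons from position 15: ATG (15–17), TAT (18–20), ATA (21–23), GCG (24–26), GCA (27–29), TTC (30–32), TAA (33–35).
TAA is a stop codon; it begins at position 33.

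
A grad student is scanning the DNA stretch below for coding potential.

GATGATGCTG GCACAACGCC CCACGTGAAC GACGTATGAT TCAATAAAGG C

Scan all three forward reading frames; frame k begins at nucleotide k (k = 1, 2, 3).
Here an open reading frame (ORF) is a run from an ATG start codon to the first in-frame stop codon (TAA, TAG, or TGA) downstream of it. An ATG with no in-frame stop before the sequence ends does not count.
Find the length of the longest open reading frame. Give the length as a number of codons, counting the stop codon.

9

Frame 1: GAT GAT GCT GGC ACA ACG CCC CAC GTG AAC GAC GTA TGA TTC AAT AAA GGC — no ATG→stop ORF.
Frame 2: ATG ATG CTG GCA CAA CGC CCC ACG TGA ACG ACG TAT GAT TCA ATA AAG — ATG at 2, stop TGA at 26 → 27 nt; ATG at 5, stop TGA at 26 → 24 nt.
Frame 3: TGA TGC TGG CAC AAC GCC CCA CGT GAA CGA CGT ATG ATT CAA TAA AGG — ATG at 36, stop TAA at 45 → 12 nt.
Longest: frame 2, positions 2–28, 27 nt = 9 codons = 8 aa. → 9 codons.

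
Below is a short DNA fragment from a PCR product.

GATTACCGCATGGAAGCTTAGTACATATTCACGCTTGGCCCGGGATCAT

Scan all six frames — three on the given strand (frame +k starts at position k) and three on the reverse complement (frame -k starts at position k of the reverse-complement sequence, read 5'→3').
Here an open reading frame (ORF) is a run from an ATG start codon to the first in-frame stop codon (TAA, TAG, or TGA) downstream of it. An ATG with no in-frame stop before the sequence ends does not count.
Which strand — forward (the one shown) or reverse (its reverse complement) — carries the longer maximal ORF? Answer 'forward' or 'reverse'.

reverse

Reverse complement (5'→3'): ATGATCCCGGGCCAAGCGTGAATATGTACTAAGCTTCCATGCGGTAATC
Frame +1: GAT TAC CGC ATG GAA GCT TAG TAC ATA TTC ACG CTT GGC CCG GGA TCA — ATG at 10, stop TAG at 19 → 12 nt.
Frame +2: ATT ACC GCA TGG AAG CTT AGT ACA TAT TCA CGC TTG GCC CGG GAT CAT — no ATG→stop ORF.
Frame +3: TTA CCG CAT GGA AGC TTA GTA CAT ATT CAC GCT TGG CCC GGG ATC — no ATG→stop ORF.
Frame -1: ATG ATC CCG GGC CAA GCG TGA ATA TGT ACT AAG CTT CCA TGC GGT AAT — ATG at 1, stop TGA at 19 → 21 nt.
Frame -2: TGA TCC CGG GCC AAG CGT GAA TAT GTA CTA AGC TTC CAT GCG GTA ATC — no ATG→stop ORF.
Frame -3: GAT CCC GGG CCA AGC GTG AAT ATG TAC TAA GCT TCC ATG CGG TAA — ATG at 24, stop TAA at 30 → 9 nt; ATG at 39, stop TAA at 45 → 9 nt.
Forward-strand max 12 nt; reverse-strand max 21 nt. The reverse strand has the longer ORF.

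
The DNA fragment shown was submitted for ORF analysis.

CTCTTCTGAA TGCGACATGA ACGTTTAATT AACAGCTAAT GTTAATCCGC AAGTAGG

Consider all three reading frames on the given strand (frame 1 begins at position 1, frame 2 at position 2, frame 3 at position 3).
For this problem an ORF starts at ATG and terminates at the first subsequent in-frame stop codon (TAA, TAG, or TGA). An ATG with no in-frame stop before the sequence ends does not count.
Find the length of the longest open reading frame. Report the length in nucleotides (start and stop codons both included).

30

Frame 1: CTC TTC TGA ATG CGA CAT GAA CGT TTA ATT AAC AGC TAA TGT TAA TCC GCA AGT AGG — ATG at 10, stop TAA at 37 → 30 nt.
Frame 2: TCT TCT GAA TGC GAC ATG AAC GTT TAA TTA ACA GCT AAT GTT AAT CCG CAA GTA — ATG at 17, stop TAA at 26 → 12 nt.
Frame 3: CTT CTG AAT GCG ACA TGA ACG TTT AAT TAA CAG CTA ATG TTA ATC CGC AAG TAG — ATG at 39, stop TAG at 54 → 18 nt.
Longest: frame 1, positions 10–39, 30 nt = 10 codons = 9 aa. → 30 nucleotides.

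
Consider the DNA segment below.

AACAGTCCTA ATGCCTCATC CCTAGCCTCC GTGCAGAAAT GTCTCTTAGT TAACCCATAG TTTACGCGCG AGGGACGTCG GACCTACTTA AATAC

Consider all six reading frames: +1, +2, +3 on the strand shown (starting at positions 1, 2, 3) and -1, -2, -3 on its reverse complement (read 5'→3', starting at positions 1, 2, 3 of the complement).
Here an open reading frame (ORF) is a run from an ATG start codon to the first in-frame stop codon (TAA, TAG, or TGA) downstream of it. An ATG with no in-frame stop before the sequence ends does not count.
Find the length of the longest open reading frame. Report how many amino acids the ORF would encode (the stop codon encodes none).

4

Reverse complement (5'→3'): GTATTTAAGTAGGTCCGACGTCCCTCGCGCGTAAACTATGGGTTAACTAAGAGACATTTCTGCACGGAGGCTAGGGATGAGGCATTAGGACTGTT
Frame +1: AAC AGT CCT AAT GCC TCA TCC CTA GCC TCC GTG CAG AAA TGT CTC TTA GTT AAC CCA TAG TTT ACG CGC GAG GGA CGT CGG ACC TAC TTA AAT — no ATG→stop ORF.
Frame +2: ACA GTC CTA ATG CCT CAT CCC TAG CCT CCG TGC AGA AAT GTC TCT TAG TTA ACC CAT AGT TTA CGC GCG AGG GAC GTC GGA CCT ACT TAA ATA — ATG at 11, stop TAG at 23 → 15 nt.
Frame +3: CAG TCC TAA TGC CTC ATC CCT AGC CTC CGT GCA GAA ATG TCT CTT AGT TAA CCC ATA GTT TAC GCG CGA GGG ACG TCG GAC CTA CTT AAA TAC — ATG at 39, stop TAA at 51 → 15 nt.
Frame -1: GTA TTT AAG TAG GTC CGA CGT CCC TCG CGC GTA AAC TAT GGG TTA ACT AAG AGA CAT TTC TGC ACG GAG GCT AGG GAT GAG GCA TTA GGA CTG — no ATG→stop ORF.
Frame -2: TAT TTA AGT AGG TCC GAC GTC CCT CGC GCG TAA ACT ATG GGT TAA CTA AGA GAC ATT TCT GCA CGG AGG CTA GGG ATG AGG CAT TAG GAC TGT — ATG at 38, stop TAA at 44 → 9 nt; ATG at 77, stop TAG at 86 → 12 nt.
Frame -3: ATT TAA GTA GGT CCG ACG TCC CTC GCG CGT AAA CTA TGG GTT AAC TAA GAG ACA TTT CTG CAC GGA GGC TAG GGA TGA GGC ATT AGG ACT GTT — no ATG→stop ORF.
Longest: frame +2, positions 11–25, 15 nt = 5 codons = 4 aa. → 4 amino acids.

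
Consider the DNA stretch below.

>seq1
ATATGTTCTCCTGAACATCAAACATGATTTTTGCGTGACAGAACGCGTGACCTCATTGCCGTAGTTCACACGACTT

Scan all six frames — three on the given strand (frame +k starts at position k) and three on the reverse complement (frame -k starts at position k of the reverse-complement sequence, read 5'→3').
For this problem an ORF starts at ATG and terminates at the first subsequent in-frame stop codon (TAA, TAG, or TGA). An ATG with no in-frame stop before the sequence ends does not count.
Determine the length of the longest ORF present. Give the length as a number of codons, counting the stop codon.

Reverse complement (5'→3'): AAGTCGTGTGAACTACGGCAATGAGGTCACGCGTTCTGTCACGCAAAAATCATGTTTGATGTTCAGGAGAACATAT
Frame +1: ATA TGT TCT CCT GAA CAT CAA ACA TGA TTT TTG CGT GAC AGA ACG CGT GAC CTC ATT GCC GTA GTT CAC ACG ACT — no ATG→stop ORF.
Frame +2: TAT GTT CTC CTG AAC ATC AAA CAT GAT TTT TGC GTG ACA GAA CGC GTG ACC TCA TTG CCG TAG TTC ACA CGA CTT — no ATG→stop ORF.
Frame +3: ATG TTC TCC TGA ACA TCA AAC ATG ATT TTT GCG TGA CAG AAC GCG TGA CCT CAT TGC CGT AGT TCA CAC GAC — ATG at 3, stop TGA at 12 → 12 nt; ATG at 24, stop TGA at 36 → 15 nt.
Frame -1: AAG TCG TGT GAA CTA CGG CAA TGA GGT CAC GCG TTC TGT CAC GCA AAA ATC ATG TTT GAT GTT CAG GAG AAC ATA — no ATG→stop ORF.
Frame -2: AGT CGT GTG AAC TAC GGC AAT GAG GTC ACG CGT TCT GTC ACG CAA AAA TCA TGT TTG ATG TTC AGG AGA ACA TAT — no ATG→stop ORF.
Frame -3: GTC GTG TGA ACT ACG GCA ATG AGG TCA CGC GTT CTG TCA CGC AAA AAT CAT GTT TGA TGT TCA GGA GAA CAT — ATG at 21, stop TGA at 57 → 39 nt.
Longest: frame -3, positions 21–59, 39 nt = 13 codons = 12 aa. → 13 codons.

13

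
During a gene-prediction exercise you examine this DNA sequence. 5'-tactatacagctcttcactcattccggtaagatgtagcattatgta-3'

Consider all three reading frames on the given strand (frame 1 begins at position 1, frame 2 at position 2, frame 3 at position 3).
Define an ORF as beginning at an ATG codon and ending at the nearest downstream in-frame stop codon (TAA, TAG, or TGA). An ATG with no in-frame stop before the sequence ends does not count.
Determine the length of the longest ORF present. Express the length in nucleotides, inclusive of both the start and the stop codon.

6

Frame 1: TAC TAT ACA GCT CTT CAC TCA TTC CGG TAA GAT GTA GCA TTA TGT — no ATG→stop ORF.
Frame 2: ACT ATA CAG CTC TTC ACT CAT TCC GGT AAG ATG TAG CAT TAT GTA — ATG at 32, stop TAG at 35 → 6 nt.
Frame 3: CTA TAC AGC TCT TCA CTC ATT CCG GTA AGA TGT AGC ATT ATG — no ATG→stop ORF.
Longest: frame 2, positions 32–37, 6 nt = 2 codons = 1 aa. → 6 nucleotides.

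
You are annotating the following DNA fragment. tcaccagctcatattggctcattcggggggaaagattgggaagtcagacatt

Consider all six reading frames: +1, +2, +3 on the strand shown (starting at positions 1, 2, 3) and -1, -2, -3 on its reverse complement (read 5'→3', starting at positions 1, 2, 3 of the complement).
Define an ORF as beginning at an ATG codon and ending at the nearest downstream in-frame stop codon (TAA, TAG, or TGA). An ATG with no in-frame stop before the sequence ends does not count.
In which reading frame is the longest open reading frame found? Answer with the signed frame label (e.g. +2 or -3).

-2

Reverse complement (5'→3'): AATGTCTGACTTCCCAATCTTTCCCCCCGAATGAGCCAATATGAGCTGGTGA
Frame +1: TCA CCA GCT CAT ATT GGC TCA TTC GGG GGG AAA GAT TGG GAA GTC AGA CAT — no ATG→stop ORF.
Frame +2: CAC CAG CTC ATA TTG GCT CAT TCG GGG GGA AAG ATT GGG AAG TCA GAC ATT — no ATG→stop ORF.
Frame +3: ACC AGC TCA TAT TGG CTC ATT CGG GGG GAA AGA TTG GGA AGT CAG ACA — no ATG→stop ORF.
Frame -1: AAT GTC TGA CTT CCC AAT CTT TCC CCC CGA ATG AGC CAA TAT GAG CTG GTG — no ATG→stop ORF.
Frame -2: ATG TCT GAC TTC CCA ATC TTT CCC CCC GAA TGA GCC AAT ATG AGC TGG TGA — ATG at 2, stop TGA at 32 → 33 nt; ATG at 41, stop TGA at 50 → 12 nt.
Frame -3: TGT CTG ACT TCC CAA TCT TTC CCC CCG AAT GAG CCA ATA TGA GCT GGT — no ATG→stop ORF.
Longest ORF is 33 nt in frame -2 (positions 2–34).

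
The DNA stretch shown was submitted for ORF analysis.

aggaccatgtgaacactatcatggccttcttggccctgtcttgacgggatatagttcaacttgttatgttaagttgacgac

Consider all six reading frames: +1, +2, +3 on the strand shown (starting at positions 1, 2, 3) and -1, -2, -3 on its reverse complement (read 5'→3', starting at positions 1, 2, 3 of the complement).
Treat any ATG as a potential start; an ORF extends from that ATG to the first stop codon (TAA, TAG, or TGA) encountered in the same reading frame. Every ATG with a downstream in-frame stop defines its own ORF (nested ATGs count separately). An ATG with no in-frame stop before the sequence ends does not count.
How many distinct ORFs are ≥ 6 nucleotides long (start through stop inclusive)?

Reverse complement (5'→3'): GTCGTCAACTTAACATAACAAGTTGAACTATATCCCGTCAAGACAGGGCCAAGAAGGCCATGATAGTGTTCACATGGTCCT
Frame +1: AGG ACC ATG TGA ACA CTA TCA TGG CCT TCT TGG CCC TGT CTT GAC GGG ATA TAG TTC AAC TTG TTA TGT TAA GTT GAC GAC — ATG at 7, stop TGA at 10 → 6 nt.
Frame +2: GGA CCA TGT GAA CAC TAT CAT GGC CTT CTT GGC CCT GTC TTG ACG GGA TAT AGT TCA ACT TGT TAT GTT AAG TTG ACG — no ATG→stop ORF.
Frame +3: GAC CAT GTG AAC ACT ATC ATG GCC TTC TTG GCC CTG TCT TGA CGG GAT ATA GTT CAA CTT GTT ATG TTA AGT TGA CGA — ATG at 21, stop TGA at 42 → 24 nt; ATG at 66, stop TGA at 75 → 12 nt.
Frame -1: GTC GTC AAC TTA ACA TAA CAA GTT GAA CTA TAT CCC GTC AAG ACA GGG CCA AGA AGG CCA TGA TAG TGT TCA CAT GGT CCT — no ATG→stop ORF.
Frame -2: TCG TCA ACT TAA CAT AAC AAG TTG AAC TAT ATC CCG TCA AGA CAG GGC CAA GAA GGC CAT GAT AGT GTT CAC ATG GTC — no ATG→stop ORF.
Frame -3: CGT CAA CTT AAC ATA ACA AGT TGA ACT ATA TCC CGT CAA GAC AGG GCC AAG AAG GCC ATG ATA GTG TTC ACA TGG TCC — no ATG→stop ORF.
ORFs ≥ 6 nucleotides: frame +1 7–12 (6 nucleotides), frame +3 21–44 (24 nucleotides), frame +3 66–77 (12 nucleotides). Count = 3.

3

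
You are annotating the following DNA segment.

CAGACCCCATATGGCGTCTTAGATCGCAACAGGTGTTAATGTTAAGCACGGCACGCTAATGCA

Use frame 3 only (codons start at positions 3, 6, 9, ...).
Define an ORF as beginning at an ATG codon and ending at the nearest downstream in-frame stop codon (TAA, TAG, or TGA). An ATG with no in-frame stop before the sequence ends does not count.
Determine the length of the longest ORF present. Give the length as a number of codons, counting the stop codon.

Frame 3: GAC CCC ATA TGG CGT CTT AGA TCG CAA CAG GTG TTA ATG TTA AGC ACG GCA CGC TAA TGC — ATG at 39, stop TAA at 57 → 21 nt.
Longest: frame 3, positions 39–59, 21 nt = 7 codons = 6 aa. → 7 codons.

7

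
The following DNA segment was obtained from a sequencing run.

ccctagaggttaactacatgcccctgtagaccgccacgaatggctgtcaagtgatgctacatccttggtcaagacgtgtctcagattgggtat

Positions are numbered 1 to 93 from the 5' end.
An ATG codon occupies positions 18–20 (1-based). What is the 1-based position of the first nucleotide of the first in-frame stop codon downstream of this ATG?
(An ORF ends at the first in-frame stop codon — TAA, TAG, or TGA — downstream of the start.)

27

Codons from position 18: ATG (18–20), CCC (21–23), CTG (24–26), TAG (27–29).
TAG is a stop codon; it begins at position 27.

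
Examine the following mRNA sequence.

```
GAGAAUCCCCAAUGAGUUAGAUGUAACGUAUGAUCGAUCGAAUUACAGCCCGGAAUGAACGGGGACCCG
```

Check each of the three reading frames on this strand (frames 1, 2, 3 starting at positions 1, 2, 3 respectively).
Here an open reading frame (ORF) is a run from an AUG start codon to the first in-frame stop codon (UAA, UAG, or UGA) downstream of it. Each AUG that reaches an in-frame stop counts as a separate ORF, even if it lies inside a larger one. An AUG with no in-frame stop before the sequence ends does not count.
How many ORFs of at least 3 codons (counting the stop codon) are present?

Frame 1: GAG AAU CCC CAA UGA GUU AGA UGU AAC GUA UGA UCG AUC GAA UUA CAG CCC GGA AUG AAC GGG GAC CCG — no AUG→stop ORF.
Frame 2: AGA AUC CCC AAU GAG UUA GAU GUA ACG UAU GAU CGA UCG AAU UAC AGC CCG GAA UGA ACG GGG ACC — no AUG→stop ORF.
Frame 3: GAA UCC CCA AUG AGU UAG AUG UAA CGU AUG AUC GAU CGA AUU ACA GCC CGG AAU GAA CGG GGA CCC — AUG at 12, stop UAG at 18 → 9 nt; AUG at 21, stop UAA at 24 → 6 nt.
ORFs ≥ 3 codons: frame 3 12–20 (3 codons). Count = 1.

1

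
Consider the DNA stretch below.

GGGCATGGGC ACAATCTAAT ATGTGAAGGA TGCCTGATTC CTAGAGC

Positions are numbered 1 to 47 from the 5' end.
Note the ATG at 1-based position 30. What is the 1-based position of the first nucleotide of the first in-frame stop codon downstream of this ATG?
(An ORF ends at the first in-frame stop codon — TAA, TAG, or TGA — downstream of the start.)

42

Codons from position 30: ATG (30–32), CCT (33–35), GAT (36–38), TCC (39–41), TAG (42–44).
TAG is a stop codon; it begins at position 42.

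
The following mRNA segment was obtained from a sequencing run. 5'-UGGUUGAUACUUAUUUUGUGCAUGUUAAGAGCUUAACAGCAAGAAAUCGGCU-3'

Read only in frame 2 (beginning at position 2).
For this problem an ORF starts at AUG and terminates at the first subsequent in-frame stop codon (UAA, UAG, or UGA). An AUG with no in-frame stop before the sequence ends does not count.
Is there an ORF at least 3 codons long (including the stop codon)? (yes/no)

no

Frame 2: GGU UGA UAC UUA UUU UGU GCA UGU UAA GAG CUU AAC AGC AAG AAA UCG GCU — no AUG→stop ORF.
Largest ORF found is 0 codons < 3, so no.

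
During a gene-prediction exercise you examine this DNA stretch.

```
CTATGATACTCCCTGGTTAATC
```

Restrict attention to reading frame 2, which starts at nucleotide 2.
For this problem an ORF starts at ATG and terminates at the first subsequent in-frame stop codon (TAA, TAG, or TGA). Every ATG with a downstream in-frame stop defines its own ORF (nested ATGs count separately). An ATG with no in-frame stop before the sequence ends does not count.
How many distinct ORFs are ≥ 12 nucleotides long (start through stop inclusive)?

0

Frame 2: TAT GAT ACT CCC TGG TTA ATC — no ATG→stop ORF.
No ORF reaches 12 nucleotides. Count = 0.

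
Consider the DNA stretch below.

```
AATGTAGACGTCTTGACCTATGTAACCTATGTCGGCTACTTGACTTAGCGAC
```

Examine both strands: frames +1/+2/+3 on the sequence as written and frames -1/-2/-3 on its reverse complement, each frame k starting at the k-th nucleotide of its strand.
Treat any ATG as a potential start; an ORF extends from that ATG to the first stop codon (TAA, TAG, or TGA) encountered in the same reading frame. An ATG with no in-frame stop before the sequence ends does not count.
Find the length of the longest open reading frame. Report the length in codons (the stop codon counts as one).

Reverse complement (5'→3'): GTCGCTAAGTCAAGTAGCCGACATAGGTTACATAGGTCAAGACGTCTACATT
Frame +1: AAT GTA GAC GTC TTG ACC TAT GTA ACC TAT GTC GGC TAC TTG ACT TAG CGA — no ATG→stop ORF.
Frame +2: ATG TAG ACG TCT TGA CCT ATG TAA CCT ATG TCG GCT ACT TGA CTT AGC GAC — ATG at 2, stop TAG at 5 → 6 nt; ATG at 20, stop TAA at 23 → 6 nt; ATG at 29, stop TGA at 41 → 15 nt.
Frame +3: TGT AGA CGT CTT GAC CTA TGT AAC CTA TGT CGG CTA CTT GAC TTA GCG — no ATG→stop ORF.
Frame -1: GTC GCT AAG TCA AGT AGC CGA CAT AGG TTA CAT AGG TCA AGA CGT CTA CAT — no ATG→stop ORF.
Frame -2: TCG CTA AGT CAA GTA GCC GAC ATA GGT TAC ATA GGT CAA GAC GTC TAC ATT — no ATG→stop ORF.
Frame -3: CGC TAA GTC AAG TAG CCG ACA TAG GTT ACA TAG GTC AAG ACG TCT ACA — no ATG→stop ORF.
Longest: frame +2, positions 29–43, 15 nt = 5 codons = 4 aa. → 5 codons.

5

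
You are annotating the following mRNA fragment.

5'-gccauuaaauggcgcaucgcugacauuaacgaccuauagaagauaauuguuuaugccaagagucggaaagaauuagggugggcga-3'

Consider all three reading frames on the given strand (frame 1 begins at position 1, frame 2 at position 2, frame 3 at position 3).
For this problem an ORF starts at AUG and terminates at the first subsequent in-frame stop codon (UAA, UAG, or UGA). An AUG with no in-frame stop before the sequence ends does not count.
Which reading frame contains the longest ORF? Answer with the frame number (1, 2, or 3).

Frame 1: GCC AUU AAA UGG CGC AUC GCU GAC AUU AAC GAC CUA UAG AAG AUA AUU GUU UAU GCC AAG AGU CGG AAA GAA UUA GGG UGG GCG — no AUG→stop ORF.
Frame 2: CCA UUA AAU GGC GCA UCG CUG ACA UUA ACG ACC UAU AGA AGA UAA UUG UUU AUG CCA AGA GUC GGA AAG AAU UAG GGU GGG CGA — AUG at 53, stop UAG at 74 → 24 nt.
Frame 3: CAU UAA AUG GCG CAU CGC UGA CAU UAA CGA CCU AUA GAA GAU AAU UGU UUA UGC CAA GAG UCG GAA AGA AUU AGG GUG GGC — AUG at 9, stop UGA at 21 → 15 nt.
Longest ORF is 24 nt in frame 2 (positions 53–76).

2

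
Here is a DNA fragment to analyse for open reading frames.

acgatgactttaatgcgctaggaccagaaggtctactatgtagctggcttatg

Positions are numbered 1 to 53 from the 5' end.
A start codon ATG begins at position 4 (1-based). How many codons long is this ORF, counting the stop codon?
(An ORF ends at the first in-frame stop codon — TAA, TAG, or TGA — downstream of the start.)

6

Codons from position 4: ATG (4–6), ACT (7–9), TTA (10–12), ATG (13–15), CGC (16–18), TAG (19–21).
TAG is the first in-frame stop; that's 6 codons including the stop.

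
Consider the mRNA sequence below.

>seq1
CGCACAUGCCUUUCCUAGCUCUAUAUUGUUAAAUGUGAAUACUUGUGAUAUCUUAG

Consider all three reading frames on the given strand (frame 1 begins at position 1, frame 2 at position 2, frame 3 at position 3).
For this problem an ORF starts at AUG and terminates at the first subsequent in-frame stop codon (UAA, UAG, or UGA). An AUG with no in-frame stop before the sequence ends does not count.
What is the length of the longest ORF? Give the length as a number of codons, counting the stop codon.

9

Frame 1: CGC ACA UGC CUU UCC UAG CUC UAU AUU GUU AAA UGU GAA UAC UUG UGA UAU CUU — no AUG→stop ORF.
Frame 2: GCA CAU GCC UUU CCU AGC UCU AUA UUG UUA AAU GUG AAU ACU UGU GAU AUC UUA — no AUG→stop ORF.
Frame 3: CAC AUG CCU UUC CUA GCU CUA UAU UGU UAA AUG UGA AUA CUU GUG AUA UCU UAG — AUG at 6, stop UAA at 30 → 27 nt; AUG at 33, stop UGA at 36 → 6 nt.
Longest: frame 3, positions 6–32, 27 nt = 9 codons = 8 aa. → 9 codons.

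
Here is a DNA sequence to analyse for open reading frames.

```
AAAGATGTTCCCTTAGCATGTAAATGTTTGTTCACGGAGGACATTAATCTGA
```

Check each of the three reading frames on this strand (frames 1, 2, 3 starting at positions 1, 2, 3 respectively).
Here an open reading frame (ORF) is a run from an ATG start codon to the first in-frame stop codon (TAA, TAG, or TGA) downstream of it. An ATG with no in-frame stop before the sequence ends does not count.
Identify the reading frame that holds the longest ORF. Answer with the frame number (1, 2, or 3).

Frame 1: AAA GAT GTT CCC TTA GCA TGT AAA TGT TTG TTC ACG GAG GAC ATT AAT CTG — no ATG→stop ORF.
Frame 2: AAG ATG TTC CCT TAG CAT GTA AAT GTT TGT TCA CGG AGG ACA TTA ATC TGA — ATG at 5, stop TAG at 14 → 12 nt.
Frame 3: AGA TGT TCC CTT AGC ATG TAA ATG TTT GTT CAC GGA GGA CAT TAA TCT — ATG at 18, stop TAA at 21 → 6 nt; ATG at 24, stop TAA at 45 → 24 nt.
Longest ORF is 24 nt in frame 3 (positions 24–47).

3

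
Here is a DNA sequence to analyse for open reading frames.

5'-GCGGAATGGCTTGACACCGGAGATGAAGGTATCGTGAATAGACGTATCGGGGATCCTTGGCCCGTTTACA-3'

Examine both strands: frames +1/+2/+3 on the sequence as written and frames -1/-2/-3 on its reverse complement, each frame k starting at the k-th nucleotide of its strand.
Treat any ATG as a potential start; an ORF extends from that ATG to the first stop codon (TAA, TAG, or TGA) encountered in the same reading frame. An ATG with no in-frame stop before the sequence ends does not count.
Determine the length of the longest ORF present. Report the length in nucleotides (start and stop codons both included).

15

Reverse complement (5'→3'): TGTAAACGGGCCAAGGATCCCCGATACGTCTATTCACGATACCTTCATCTCCGGTGTCAAGCCATTCCGC
Frame +1: GCG GAA TGG CTT GAC ACC GGA GAT GAA GGT ATC GTG AAT AGA CGT ATC GGG GAT CCT TGG CCC GTT TAC — no ATG→stop ORF.
Frame +2: CGG AAT GGC TTG ACA CCG GAG ATG AAG GTA TCG TGA ATA GAC GTA TCG GGG ATC CTT GGC CCG TTT ACA — ATG at 23, stop TGA at 35 → 15 nt.
Frame +3: GGA ATG GCT TGA CAC CGG AGA TGA AGG TAT CGT GAA TAG ACG TAT CGG GGA TCC TTG GCC CGT TTA — ATG at 6, stop TGA at 12 → 9 nt.
Frame -1: TGT AAA CGG GCC AAG GAT CCC CGA TAC GTC TAT TCA CGA TAC CTT CAT CTC CGG TGT CAA GCC ATT CCG — no ATG→stop ORF.
Frame -2: GTA AAC GGG CCA AGG ATC CCC GAT ACG TCT ATT CAC GAT ACC TTC ATC TCC GGT GTC AAG CCA TTC CGC — no ATG→stop ORF.
Frame -3: TAA ACG GGC CAA GGA TCC CCG ATA CGT CTA TTC ACG ATA CCT TCA TCT CCG GTG TCA AGC CAT TCC — no ATG→stop ORF.
Longest: frame +2, positions 23–37, 15 nt = 5 codons = 4 aa. → 15 nucleotides.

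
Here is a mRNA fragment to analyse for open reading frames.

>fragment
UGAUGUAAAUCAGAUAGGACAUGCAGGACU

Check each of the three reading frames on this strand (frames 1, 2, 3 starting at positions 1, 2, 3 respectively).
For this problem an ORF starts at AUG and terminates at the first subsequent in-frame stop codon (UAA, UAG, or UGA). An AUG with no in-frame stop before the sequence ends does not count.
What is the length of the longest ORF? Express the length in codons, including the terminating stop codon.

Frame 1: UGA UGU AAA UCA GAU AGG ACA UGC AGG ACU — no AUG→stop ORF.
Frame 2: GAU GUA AAU CAG AUA GGA CAU GCA GGA — no AUG→stop ORF.
Frame 3: AUG UAA AUC AGA UAG GAC AUG CAG GAC — AUG at 3, stop UAA at 6 → 6 nt.
Longest: frame 3, positions 3–8, 6 nt = 2 codons = 1 aa. → 2 codons.

2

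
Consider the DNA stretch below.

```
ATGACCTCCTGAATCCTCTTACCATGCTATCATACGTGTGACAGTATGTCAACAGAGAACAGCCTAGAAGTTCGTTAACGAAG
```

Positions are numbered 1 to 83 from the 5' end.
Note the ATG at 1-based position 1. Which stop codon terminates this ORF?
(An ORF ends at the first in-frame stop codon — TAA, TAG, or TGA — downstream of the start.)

TGA

Codons from position 1: ATG (1–3), ACC (4–6), TCC (7–9), TGA (10–12).
The first in-frame stop codon is TGA.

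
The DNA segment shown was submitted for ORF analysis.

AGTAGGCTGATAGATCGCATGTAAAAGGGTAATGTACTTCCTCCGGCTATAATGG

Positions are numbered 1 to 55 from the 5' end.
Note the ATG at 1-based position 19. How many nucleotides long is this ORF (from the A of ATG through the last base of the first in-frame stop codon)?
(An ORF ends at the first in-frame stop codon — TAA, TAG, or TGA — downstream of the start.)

Codons from position 19: ATG (19–21), TAA (22–24).
TAA is the first in-frame stop; ORF spans 19–24, 6 nucleotides.

6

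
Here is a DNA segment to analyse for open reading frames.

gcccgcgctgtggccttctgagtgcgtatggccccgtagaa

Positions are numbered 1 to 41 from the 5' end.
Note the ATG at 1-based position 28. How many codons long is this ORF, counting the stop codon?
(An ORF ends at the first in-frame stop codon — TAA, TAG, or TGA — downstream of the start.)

Codons from position 28: ATG (28–30), GCC (31–33), CCG (34–36), TAG (37–39).
TAG is the first in-frame stop; that's 4 codons including the stop.

4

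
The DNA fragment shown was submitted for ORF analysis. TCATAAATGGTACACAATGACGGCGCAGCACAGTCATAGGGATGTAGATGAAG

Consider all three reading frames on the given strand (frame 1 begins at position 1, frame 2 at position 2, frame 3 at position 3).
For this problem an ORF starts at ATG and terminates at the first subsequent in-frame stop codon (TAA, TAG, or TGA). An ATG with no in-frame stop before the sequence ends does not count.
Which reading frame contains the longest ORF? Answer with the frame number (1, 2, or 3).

1

Frame 1: TCA TAA ATG GTA CAC AAT GAC GGC GCA GCA CAG TCA TAG GGA TGT AGA TGA — ATG at 7, stop TAG at 37 → 33 nt.
Frame 2: CAT AAA TGG TAC ACA ATG ACG GCG CAG CAC AGT CAT AGG GAT GTA GAT GAA — no ATG→stop ORF.
Frame 3: ATA AAT GGT ACA CAA TGA CGG CGC AGC ACA GTC ATA GGG ATG TAG ATG AAG — ATG at 42, stop TAG at 45 → 6 nt.
Longest ORF is 33 nt in frame 1 (positions 7–39).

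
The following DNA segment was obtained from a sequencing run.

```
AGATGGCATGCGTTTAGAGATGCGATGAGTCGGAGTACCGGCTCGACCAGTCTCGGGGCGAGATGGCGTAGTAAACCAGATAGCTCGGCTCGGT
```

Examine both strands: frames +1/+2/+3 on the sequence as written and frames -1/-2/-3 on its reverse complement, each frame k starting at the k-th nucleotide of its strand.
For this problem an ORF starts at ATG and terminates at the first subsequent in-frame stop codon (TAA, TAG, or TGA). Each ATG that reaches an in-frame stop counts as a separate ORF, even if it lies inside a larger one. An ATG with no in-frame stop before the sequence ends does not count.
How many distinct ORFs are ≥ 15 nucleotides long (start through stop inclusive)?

Reverse complement (5'→3'): ACCGAGCCGAGCTATCTGGTTTACTACGCCATCTCGCCCCGAGACTGGTCGAGCCGGTACTCCGACTCATCGCATCTCTAAACGCATGCCATCT
Frame +1: AGA TGG CAT GCG TTT AGA GAT GCG ATG AGT CGG AGT ACC GGC TCG ACC AGT CTC GGG GCG AGA TGG CGT AGT AAA CCA GAT AGC TCG GCT CGG — no ATG→stop ORF.
Frame +2: GAT GGC ATG CGT TTA GAG ATG CGA TGA GTC GGA GTA CCG GCT CGA CCA GTC TCG GGG CGA GAT GGC GTA GTA AAC CAG ATA GCT CGG CTC GGT — ATG at 8, stop TGA at 26 → 21 nt; ATG at 20, stop TGA at 26 → 9 nt.
Frame +3: ATG GCA TGC GTT TAG AGA TGC GAT GAG TCG GAG TAC CGG CTC GAC CAG TCT CGG GGC GAG ATG GCG TAG TAA ACC AGA TAG CTC GGC TCG — ATG at 3, stop TAG at 15 → 15 nt; ATG at 63, stop TAG at 69 → 9 nt.
Frame -1: ACC GAG CCG AGC TAT CTG GTT TAC TAC GCC ATC TCG CCC CGA GAC TGG TCG AGC CGG TAC TCC GAC TCA TCG CAT CTC TAA ACG CAT GCC ATC — no ATG→stop ORF.
Frame -2: CCG AGC CGA GCT ATC TGG TTT ACT ACG CCA TCT CGC CCC GAG ACT GGT CGA GCC GGT ACT CCG ACT CAT CGC ATC TCT AAA CGC ATG CCA TCT — no ATG→stop ORF.
Frame -3: CGA GCC GAG CTA TCT GGT TTA CTA CGC CAT CTC GCC CCG AGA CTG GTC GAG CCG GTA CTC CGA CTC ATC GCA TCT CTA AAC GCA TGC CAT — no ATG→stop ORF.
ORFs ≥ 15 nucleotides: frame +2 8–28 (21 nucleotides), frame +3 3–17 (15 nucleotides). Count = 2.

2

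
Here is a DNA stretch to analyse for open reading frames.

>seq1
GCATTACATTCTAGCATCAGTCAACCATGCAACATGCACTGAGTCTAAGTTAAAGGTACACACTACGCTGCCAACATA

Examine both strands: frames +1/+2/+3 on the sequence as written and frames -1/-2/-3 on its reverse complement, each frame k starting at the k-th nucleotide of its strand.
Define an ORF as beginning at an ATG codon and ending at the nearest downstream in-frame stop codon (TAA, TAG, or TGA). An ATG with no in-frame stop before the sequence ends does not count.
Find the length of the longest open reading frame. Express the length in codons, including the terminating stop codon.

9

Reverse complement (5'→3'): TATGTTGGCAGCGTAGTGTGTACCTTTAACTTAGACTCAGTGCATGTTGCATGGTTGACTGATGCTAGAATGTAATGC
Frame +1: GCA TTA CAT TCT AGC ATC AGT CAA CCA TGC AAC ATG CAC TGA GTC TAA GTT AAA GGT ACA CAC TAC GCT GCC AAC ATA — ATG at 34, stop TGA at 40 → 9 nt.
Frame +2: CAT TAC ATT CTA GCA TCA GTC AAC CAT GCA ACA TGC ACT GAG TCT AAG TTA AAG GTA CAC ACT ACG CTG CCA ACA — no ATG→stop ORF.
Frame +3: ATT ACA TTC TAG CAT CAG TCA ACC ATG CAA CAT GCA CTG AGT CTA AGT TAA AGG TAC ACA CTA CGC TGC CAA CAT — ATG at 27, stop TAA at 51 → 27 nt.
Frame -1: TAT GTT GGC AGC GTA GTG TGT ACC TTT AAC TTA GAC TCA GTG CAT GTT GCA TGG TTG ACT GAT GCT AGA ATG TAA TGC — ATG at 70, stop TAA at 73 → 6 nt.
Frame -2: ATG TTG GCA GCG TAG TGT GTA CCT TTA ACT TAG ACT CAG TGC ATG TTG CAT GGT TGA CTG ATG CTA GAA TGT AAT — ATG at 2, stop TAG at 14 → 15 nt; ATG at 44, stop TGA at 56 → 15 nt.
Frame -3: TGT TGG CAG CGT AGT GTG TAC CTT TAA CTT AGA CTC AGT GCA TGT TGC ATG GTT GAC TGA TGC TAG AAT GTA ATG — ATG at 51, stop TGA at 60 → 12 nt.
Longest: frame +3, positions 27–53, 27 nt = 9 codons = 8 aa. → 9 codons.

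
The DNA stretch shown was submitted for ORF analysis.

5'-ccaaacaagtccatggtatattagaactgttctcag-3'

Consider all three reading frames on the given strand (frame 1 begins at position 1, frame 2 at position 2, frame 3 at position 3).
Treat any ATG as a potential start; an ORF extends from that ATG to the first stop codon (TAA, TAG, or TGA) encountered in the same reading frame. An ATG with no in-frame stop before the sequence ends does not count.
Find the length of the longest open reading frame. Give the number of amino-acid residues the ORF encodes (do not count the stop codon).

Frame 1: CCA AAC AAG TCC ATG GTA TAT TAG AAC TGT TCT CAG — ATG at 13, stop TAG at 22 → 12 nt.
Frame 2: CAA ACA AGT CCA TGG TAT ATT AGA ACT GTT CTC — no ATG→stop ORF.
Frame 3: AAA CAA GTC CAT GGT ATA TTA GAA CTG TTC TCA — no ATG→stop ORF.
Longest: frame 1, positions 13–24, 12 nt = 4 codons = 3 aa. → 3 amino acids.

3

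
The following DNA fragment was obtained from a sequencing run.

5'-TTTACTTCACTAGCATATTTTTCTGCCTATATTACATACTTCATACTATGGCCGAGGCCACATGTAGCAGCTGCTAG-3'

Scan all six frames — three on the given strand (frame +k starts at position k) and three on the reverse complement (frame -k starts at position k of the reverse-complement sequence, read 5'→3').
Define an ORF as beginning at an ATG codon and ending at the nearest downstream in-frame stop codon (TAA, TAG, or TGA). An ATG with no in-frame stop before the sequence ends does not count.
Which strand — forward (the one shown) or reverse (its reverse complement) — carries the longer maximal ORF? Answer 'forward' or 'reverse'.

Reverse complement (5'→3'): CTAGCAGCTGCTACATGTGGCCTCGGCCATAGTATGAAGTATGTAATATAGGCAGAAAAATATGCTAGTGAAGTAAA
Frame +1: TTT ACT TCA CTA GCA TAT TTT TCT GCC TAT ATT ACA TAC TTC ATA CTA TGG CCG AGG CCA CAT GTA GCA GCT GCT — no ATG→stop ORF.
Frame +2: TTA CTT CAC TAG CAT ATT TTT CTG CCT ATA TTA CAT ACT TCA TAC TAT GGC CGA GGC CAC ATG TAG CAG CTG CTA — ATG at 62, stop TAG at 65 → 6 nt.
Frame +3: TAC TTC ACT AGC ATA TTT TTC TGC CTA TAT TAC ATA CTT CAT ACT ATG GCC GAG GCC ACA TGT AGC AGC TGC TAG — ATG at 48, stop TAG at 75 → 30 nt.
Frame -1: CTA GCA GCT GCT ACA TGT GGC CTC GGC CAT AGT ATG AAG TAT GTA ATA TAG GCA GAA AAA TAT GCT AGT GAA GTA — ATG at 34, stop TAG at 49 → 18 nt.
Frame -2: TAG CAG CTG CTA CAT GTG GCC TCG GCC ATA GTA TGA AGT ATG TAA TAT AGG CAG AAA AAT ATG CTA GTG AAG TAA — ATG at 41, stop TAA at 44 → 6 nt; ATG at 62, stop TAA at 74 → 15 nt.
Frame -3: AGC AGC TGC TAC ATG TGG CCT CGG CCA TAG TAT GAA GTA TGT AAT ATA GGC AGA AAA ATA TGC TAG TGA AGT AAA — ATG at 15, stop TAG at 30 → 18 nt.
Forward-strand max 30 nt; reverse-strand max 18 nt. The forward strand has the longer ORF.

forward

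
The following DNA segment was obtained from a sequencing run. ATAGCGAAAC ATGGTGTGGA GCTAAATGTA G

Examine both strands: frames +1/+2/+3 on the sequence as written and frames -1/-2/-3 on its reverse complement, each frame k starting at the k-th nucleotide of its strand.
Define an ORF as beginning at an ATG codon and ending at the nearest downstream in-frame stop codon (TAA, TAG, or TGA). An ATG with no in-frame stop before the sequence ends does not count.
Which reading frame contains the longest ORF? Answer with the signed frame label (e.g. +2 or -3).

Reverse complement (5'→3'): CTACATTTAGCTCCACACCATGTTTCGCTAT
Frame +1: ATA GCG AAA CAT GGT GTG GAG CTA AAT GTA — no ATG→stop ORF.
Frame +2: TAG CGA AAC ATG GTG TGG AGC TAA ATG TAG — ATG at 11, stop TAA at 23 → 15 nt; ATG at 26, stop TAG at 29 → 6 nt.
Frame +3: AGC GAA ACA TGG TGT GGA GCT AAA TGT — no ATG→stop ORF.
Frame -1: CTA CAT TTA GCT CCA CAC CAT GTT TCG CTA — no ATG→stop ORF.
Frame -2: TAC ATT TAG CTC CAC ACC ATG TTT CGC TAT — no ATG→stop ORF.
Frame -3: ACA TTT AGC TCC ACA CCA TGT TTC GCT — no ATG→stop ORF.
Longest ORF is 15 nt in frame +2 (positions 11–25).

+2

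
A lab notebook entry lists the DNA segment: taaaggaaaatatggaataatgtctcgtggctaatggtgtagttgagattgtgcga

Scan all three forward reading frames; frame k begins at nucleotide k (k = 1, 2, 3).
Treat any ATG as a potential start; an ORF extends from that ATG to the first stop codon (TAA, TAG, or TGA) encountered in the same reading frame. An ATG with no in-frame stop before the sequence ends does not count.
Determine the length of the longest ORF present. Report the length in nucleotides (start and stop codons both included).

Frame 1: TAA AGG AAA ATA TGG AAT AAT GTC TCG TGG CTA ATG GTG TAG TTG AGA TTG TGC — ATG at 34, stop TAG at 40 → 9 nt.
Frame 2: AAA GGA AAA TAT GGA ATA ATG TCT CGT GGC TAA TGG TGT AGT TGA GAT TGT GCG — ATG at 20, stop TAA at 32 → 15 nt.
Frame 3: AAG GAA AAT ATG GAA TAA TGT CTC GTG GCT AAT GGT GTA GTT GAG ATT GTG CGA — ATG at 12, stop TAA at 18 → 9 nt.
Longest: frame 2, positions 20–34, 15 nt = 5 codons = 4 aa. → 15 nucleotides.

15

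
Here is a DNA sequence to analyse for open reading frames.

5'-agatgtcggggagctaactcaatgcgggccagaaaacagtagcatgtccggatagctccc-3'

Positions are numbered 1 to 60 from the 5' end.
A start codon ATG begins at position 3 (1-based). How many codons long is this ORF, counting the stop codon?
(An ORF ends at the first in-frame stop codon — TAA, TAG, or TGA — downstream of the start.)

Codons from position 3: ATG (3–5), TCG (6–8), GGG (9–11), AGC (12–14), TAA (15–17).
TAA is the first in-frame stop; that's 5 codons including the stop.

5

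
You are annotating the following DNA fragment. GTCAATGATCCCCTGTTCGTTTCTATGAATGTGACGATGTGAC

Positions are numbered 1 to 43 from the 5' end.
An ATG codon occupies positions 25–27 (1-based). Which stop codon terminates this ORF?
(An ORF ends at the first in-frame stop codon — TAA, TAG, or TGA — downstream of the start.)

Codons from position 25: ATG (25–27), AAT (28–30), GTG (31–33), ACG (34–36), ATG (37–39), TGA (40–42).
The first in-frame stop codon is TGA.

TGA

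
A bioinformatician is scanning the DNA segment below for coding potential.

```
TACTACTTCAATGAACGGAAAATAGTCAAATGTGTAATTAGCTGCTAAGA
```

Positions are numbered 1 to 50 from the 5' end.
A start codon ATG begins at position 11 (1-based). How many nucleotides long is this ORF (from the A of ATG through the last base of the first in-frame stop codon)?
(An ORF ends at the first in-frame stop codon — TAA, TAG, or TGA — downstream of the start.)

Codons from position 11: ATG (11–13), AAC (14–16), GGA (17–19), AAA (20–22), TAG (23–25).
TAG is the first in-frame stop; ORF spans 11–25, 15 nucleotides.

15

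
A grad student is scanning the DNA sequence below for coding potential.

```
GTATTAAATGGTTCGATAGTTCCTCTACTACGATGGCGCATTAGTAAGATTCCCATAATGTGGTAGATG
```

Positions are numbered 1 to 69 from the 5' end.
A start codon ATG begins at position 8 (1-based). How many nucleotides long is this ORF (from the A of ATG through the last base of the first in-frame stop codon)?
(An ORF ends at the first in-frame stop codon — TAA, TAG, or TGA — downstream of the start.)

Codons from position 8: ATG (8–10), GTT (11–13), CGA (14–16), TAG (17–19).
TAG is the first in-frame stop; ORF spans 8–19, 12 nucleotides.

12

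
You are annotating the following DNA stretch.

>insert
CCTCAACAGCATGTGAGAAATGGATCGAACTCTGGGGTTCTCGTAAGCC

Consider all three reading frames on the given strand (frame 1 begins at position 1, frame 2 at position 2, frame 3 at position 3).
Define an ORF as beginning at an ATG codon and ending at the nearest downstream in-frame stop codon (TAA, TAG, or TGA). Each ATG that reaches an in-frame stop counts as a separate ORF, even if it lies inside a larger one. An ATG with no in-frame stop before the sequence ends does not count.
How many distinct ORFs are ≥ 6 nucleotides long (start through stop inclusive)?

Frame 1: CCT CAA CAG CAT GTG AGA AAT GGA TCG AAC TCT GGG GTT CTC GTA AGC — no ATG→stop ORF.
Frame 2: CTC AAC AGC ATG TGA GAA ATG GAT CGA ACT CTG GGG TTC TCG TAA GCC — ATG at 11, stop TGA at 14 → 6 nt; ATG at 20, stop TAA at 44 → 27 nt.
Frame 3: TCA ACA GCA TGT GAG AAA TGG ATC GAA CTC TGG GGT TCT CGT AAG — no ATG→stop ORF.
ORFs ≥ 6 nucleotides: frame 2 11–16 (6 nucleotides), frame 2 20–46 (27 nucleotides). Count = 2.

2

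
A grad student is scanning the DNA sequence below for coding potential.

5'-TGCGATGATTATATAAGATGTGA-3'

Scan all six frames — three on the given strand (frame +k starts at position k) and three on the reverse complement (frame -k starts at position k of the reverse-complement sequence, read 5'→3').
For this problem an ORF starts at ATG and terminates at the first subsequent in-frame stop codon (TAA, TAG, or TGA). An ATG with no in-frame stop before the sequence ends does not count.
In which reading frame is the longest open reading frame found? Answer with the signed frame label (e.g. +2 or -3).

Reverse complement (5'→3'): TCACATCTTATATAATCATCGCA
Frame +1: TGC GAT GAT TAT ATA AGA TGT — no ATG→stop ORF.
Frame +2: GCG ATG ATT ATA TAA GAT GTG — ATG at 5, stop TAA at 14 → 12 nt.
Frame +3: CGA TGA TTA TAT AAG ATG TGA — ATG at 18, stop TGA at 21 → 6 nt.
Frame -1: TCA CAT CTT ATA TAA TCA TCG — no ATG→stop ORF.
Frame -2: CAC ATC TTA TAT AAT CAT CGC — no ATG→stop ORF.
Frame -3: ACA TCT TAT ATA ATC ATC GCA — no ATG→stop ORF.
Longest ORF is 12 nt in frame +2 (positions 5–16).

+2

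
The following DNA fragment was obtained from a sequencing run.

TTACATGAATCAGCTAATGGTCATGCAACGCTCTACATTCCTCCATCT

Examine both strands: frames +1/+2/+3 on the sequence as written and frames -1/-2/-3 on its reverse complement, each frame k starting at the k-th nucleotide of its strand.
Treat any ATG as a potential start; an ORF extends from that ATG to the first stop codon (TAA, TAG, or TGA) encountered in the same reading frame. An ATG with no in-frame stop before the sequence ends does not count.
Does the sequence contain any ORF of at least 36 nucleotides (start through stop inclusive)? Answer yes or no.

Reverse complement (5'→3'): AGATGGAGGAATGTAGAGCGTTGCATGACCATTAGCTGATTCATGTAA
Frame +1: TTA CAT GAA TCA GCT AAT GGT CAT GCA ACG CTC TAC ATT CCT CCA TCT — no ATG→stop ORF.
Frame +2: TAC ATG AAT CAG CTA ATG GTC ATG CAA CGC TCT ACA TTC CTC CAT — no ATG→stop ORF.
Frame +3: ACA TGA ATC AGC TAA TGG TCA TGC AAC GCT CTA CAT TCC TCC ATC — no ATG→stop ORF.
Frame -1: AGA TGG AGG AAT GTA GAG CGT TGC ATG ACC ATT AGC TGA TTC ATG TAA — ATG at 25, stop TGA at 37 → 15 nt; ATG at 43, stop TAA at 46 → 6 nt.
Frame -2: GAT GGA GGA ATG TAG AGC GTT GCA TGA CCA TTA GCT GAT TCA TGT — ATG at 11, stop TAG at 14 → 6 nt.
Frame -3: ATG GAG GAA TGT AGA GCG TTG CAT GAC CAT TAG CTG ATT CAT GTA — ATG at 3, stop TAG at 33 → 33 nt.
Largest ORF found is 33 nucleotides < 36, so no.

no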